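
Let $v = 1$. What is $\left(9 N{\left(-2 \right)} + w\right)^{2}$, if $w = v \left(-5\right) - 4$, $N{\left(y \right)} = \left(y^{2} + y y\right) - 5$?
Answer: $324$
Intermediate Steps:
$N{\left(y \right)} = -5 + 2 y^{2}$ ($N{\left(y \right)} = \left(y^{2} + y^{2}\right) - 5 = 2 y^{2} - 5 = -5 + 2 y^{2}$)
$w = -9$ ($w = 1 \left(-5\right) - 4 = -5 - 4 = -9$)
$\left(9 N{\left(-2 \right)} + w\right)^{2} = \left(9 \left(-5 + 2 \left(-2\right)^{2}\right) - 9\right)^{2} = \left(9 \left(-5 + 2 \cdot 4\right) - 9\right)^{2} = \left(9 \left(-5 + 8\right) - 9\right)^{2} = \left(9 \cdot 3 - 9\right)^{2} = \left(27 - 9\right)^{2} = 18^{2} = 324$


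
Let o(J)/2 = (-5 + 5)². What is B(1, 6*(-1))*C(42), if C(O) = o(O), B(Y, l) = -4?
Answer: 0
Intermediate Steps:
o(J) = 0 (o(J) = 2*(-5 + 5)² = 2*0² = 2*0 = 0)
C(O) = 0
B(1, 6*(-1))*C(42) = -4*0 = 0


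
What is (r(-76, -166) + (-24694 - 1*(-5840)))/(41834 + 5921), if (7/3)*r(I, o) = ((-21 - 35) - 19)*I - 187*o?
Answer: -21752/334285 ≈ -0.065070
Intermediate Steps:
r(I, o) = -561*o/7 - 225*I/7 (r(I, o) = 3*(((-21 - 35) - 19)*I - 187*o)/7 = 3*((-56 - 19)*I - 187*o)/7 = 3*(-75*I - 187*o)/7 = 3*(-187*o - 75*I)/7 = -561*o/7 - 225*I/7)
(r(-76, -166) + (-24694 - 1*(-5840)))/(41834 + 5921) = ((-561/7*(-166) - 225/7*(-76)) + (-24694 - 1*(-5840)))/(41834 + 5921) = ((93126/7 + 17100/7) + (-24694 + 5840))/47755 = (110226/7 - 18854)*(1/47755) = -21752/7*1/47755 = -21752/334285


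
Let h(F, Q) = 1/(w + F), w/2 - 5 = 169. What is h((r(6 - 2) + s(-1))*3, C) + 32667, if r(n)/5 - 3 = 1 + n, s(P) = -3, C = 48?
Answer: 14994154/459 ≈ 32667.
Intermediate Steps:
w = 348 (w = 10 + 2*169 = 10 + 338 = 348)
r(n) = 20 + 5*n (r(n) = 15 + 5*(1 + n) = 15 + (5 + 5*n) = 20 + 5*n)
h(F, Q) = 1/(348 + F)
h((r(6 - 2) + s(-1))*3, C) + 32667 = 1/(348 + ((20 + 5*(6 - 2)) - 3)*3) + 32667 = 1/(348 + ((20 + 5*4) - 3)*3) + 32667 = 1/(348 + ((20 + 20) - 3)*3) + 32667 = 1/(348 + (40 - 3)*3) + 32667 = 1/(348 + 37*3) + 32667 = 1/(348 + 111) + 32667 = 1/459 + 32667 = 14994154/459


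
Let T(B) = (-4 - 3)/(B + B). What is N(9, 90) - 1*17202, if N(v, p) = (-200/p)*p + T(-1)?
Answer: -34797/2 ≈ -17399.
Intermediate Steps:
T(B) = -7/(2*B) (T(B) = -7*1/(2*B) = -7/(2*B))
N(v, p) = -393/2 (N(v, p) = (-200/p)*p - 7/2/(-1) = -200 - 7/2*(-1) = -200 + 7/2 = -393/2)
N(9, 90) - 1*17202 = -393/2 - 1*17202 = -393/2 - 17202 = -34797/2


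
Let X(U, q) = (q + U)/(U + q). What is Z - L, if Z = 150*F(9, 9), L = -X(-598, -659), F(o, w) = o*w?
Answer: 12151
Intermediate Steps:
X(U, q) = 1 (X(U, q) = (U + q)/(U + q) = 1)
L = -1 (L = -1*1 = -1)
Z = 12150 (Z = 150*(9*9) = 150*81 = 12150)
Z - L = 12150 - 1*(-1) = 12150 + 1 = 12151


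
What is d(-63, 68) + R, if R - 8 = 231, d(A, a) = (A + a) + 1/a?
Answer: 16593/68 ≈ 244.01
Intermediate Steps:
d(A, a) = A + a + 1/a
R = 239 (R = 8 + 231 = 239)
d(-63, 68) + R = (-63 + 68 + 1/68) + 239 = 341/68 + 239 = 16593/68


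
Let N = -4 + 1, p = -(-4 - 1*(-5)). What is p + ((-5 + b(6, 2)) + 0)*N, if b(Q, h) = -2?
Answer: 20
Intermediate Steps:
p = -1 (p = -(-4 + 5) = -1*1 = -1)
N = -3
p + ((-5 + b(6, 2)) + 0)*N = -1 + ((-5 - 2) + 0)*(-3) = -1 + (-7 + 0)*(-3) = -1 - 7*(-3) = -1 + 21 = 20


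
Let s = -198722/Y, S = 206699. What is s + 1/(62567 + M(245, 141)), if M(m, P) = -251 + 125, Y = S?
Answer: -12408193703/12906492259 ≈ -0.96139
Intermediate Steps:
Y = 206699
M(m, P) = -126
s = -198722/206699 ≈ -0.96141
s + 1/(62567 + M(245, 141)) = -198722/206699 + 1/(62567 - 126) = -198722/206699 + 1/62441 = -12408193703/12906492259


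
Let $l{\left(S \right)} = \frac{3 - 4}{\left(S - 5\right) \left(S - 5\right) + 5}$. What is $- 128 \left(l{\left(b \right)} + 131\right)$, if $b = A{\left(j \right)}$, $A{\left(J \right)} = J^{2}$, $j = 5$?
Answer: $- \frac{6790912}{405} \approx -16768.0$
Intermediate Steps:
$b = 25$ ($b = 5^{2} = 25$)
$l{\left(S \right)} = - \frac{1}{5 + \left(-5 + S\right)^{2}}$ ($l{\left(S \right)} = - \frac{1}{\left(-5 + S\right) \left(-5 + S\right) + 5} = - \frac{1}{\left(-5 + S\right)^{2} + 5} = - \frac{1}{5 + \left(-5 + S\right)^{2}}$)
$- 128 \left(l{\left(b \right)} + 131\right) = - 128 \left(- \frac{1}{5 + \left(-5 + 25\right)^{2}} + 131\right) = - 128 \left(- \frac{1}{5 + 20^{2}} + 131\right) = - 128 \left(- \frac{1}{5 + 400} + 131\right) = - 128 \left(- \frac{1}{405} + 131\right) = \left(-128\right) \frac{53054}{405} = - \frac{6790912}{405}$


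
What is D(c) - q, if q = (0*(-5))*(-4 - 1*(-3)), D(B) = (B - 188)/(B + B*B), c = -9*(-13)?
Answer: -71/13806 ≈ -0.0051427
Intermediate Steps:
c = 117
D(B) = (-188 + B)/(B + B²)
q = 0 (q = 0*(-4 + 3) = 0*(-1) = 0)
D(c) - q = (-188 + 117)/(117*(1 + 117)) - 1*0 = (1/117)*(-71)/118 + 0 = (1/117)*(1/118)*(-71) + 0 = -71/13806 + 0 = -71/13806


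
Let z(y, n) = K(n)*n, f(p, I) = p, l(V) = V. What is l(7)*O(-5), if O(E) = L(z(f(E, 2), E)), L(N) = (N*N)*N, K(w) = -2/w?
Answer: -56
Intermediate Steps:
z(y, n) = -2 (z(y, n) = (-2/n)*n = -2)
L(N) = N**3 (L(N) = N**2*N = N**3)
O(E) = -8 (O(E) = (-2)**3 = -8)
l(7)*O(-5) = 7*(-8) = -56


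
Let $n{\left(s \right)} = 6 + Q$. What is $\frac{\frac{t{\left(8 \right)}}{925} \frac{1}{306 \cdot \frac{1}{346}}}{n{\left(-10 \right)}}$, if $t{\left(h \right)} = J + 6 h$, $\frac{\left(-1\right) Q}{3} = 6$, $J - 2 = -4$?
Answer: $- \frac{3979}{849150} \approx -0.0046859$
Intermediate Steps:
$J = -2$ ($J = 2 - 4 = -2$)
$Q = -18$ ($Q = \left(-3\right) 6 = -18$)
$t{\left(h \right)} = -2 + 6 h$
$n{\left(s \right)} = -12$ ($n{\left(s \right)} = 6 - 18 = -12$)
$\frac{\frac{t{\left(8 \right)}}{925} \frac{1}{306 \cdot \frac{1}{346}}}{n{\left(-10 \right)}} = \frac{\frac{-2 + 6 \cdot 8}{925} \frac{1}{306 \cdot \frac{1}{346}}}{-12} = \frac{\left(-2 + 48\right) \frac{1}{925}}{306 \cdot \frac{1}{346}} \left(- \frac{1}{12}\right) = \frac{46 \cdot \frac{1}{925}}{\frac{153}{173}} \left(- \frac{1}{12}\right) = \frac{46}{925} \cdot \frac{173}{153} \left(- \frac{1}{12}\right) = \frac{7958}{141525} \left(- \frac{1}{12}\right) = - \frac{3979}{849150}$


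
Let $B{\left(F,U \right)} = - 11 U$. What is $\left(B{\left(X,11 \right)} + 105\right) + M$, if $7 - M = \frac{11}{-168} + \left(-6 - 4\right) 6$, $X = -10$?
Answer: $\frac{8579}{168} \approx 51.065$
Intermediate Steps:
$M = \frac{11267}{168}$ ($M = 7 - \left(\frac{11}{-168} + \left(-6 - 4\right) 6\right) = 7 - \left(11 \left(- \frac{1}{168}\right) - 60\right) = 7 - \left(- \frac{11}{168} - 60\right) = 7 - - \frac{10091}{168} = 7 + \frac{10091}{168} = \frac{11267}{168} \approx 67.065$)
$\left(B{\left(X,11 \right)} + 105\right) + M = \left(\left(-11\right) 11 + 105\right) + \frac{11267}{168} = \left(-121 + 105\right) + \frac{11267}{168} = -16 + \frac{11267}{168} = \frac{8579}{168}$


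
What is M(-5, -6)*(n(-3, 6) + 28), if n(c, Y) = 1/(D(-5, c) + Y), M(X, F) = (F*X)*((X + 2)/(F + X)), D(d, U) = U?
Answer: 2550/11 ≈ 231.82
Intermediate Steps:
M(X, F) = F*X*(2 + X)/(F + X) (M(X, F) = (F*X)*((2 + X)/(F + X)) = F*X*(2 + X)/(F + X))
n(c, Y) = 1/(Y + c) (n(c, Y) = 1/(c + Y) = 1/(Y + c))
M(-5, -6)*(n(-3, 6) + 28) = (-6*(-5)*(2 - 5)/(-6 - 5))*(1/(6 - 3) + 28) = (-6*(-5)*(-3)/(-11))*(1/3 + 28) = (-6*(-5)*(-1/11)*(-3))*(⅓ + 28) = (90/11)*(85/3) = 2550/11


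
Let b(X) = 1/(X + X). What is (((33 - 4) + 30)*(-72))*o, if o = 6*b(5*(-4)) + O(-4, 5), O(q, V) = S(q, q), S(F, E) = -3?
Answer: 66906/5 ≈ 13381.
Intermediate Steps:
O(q, V) = -3
b(X) = 1/(2*X)
o = -63/20 (o = 6*(1/(2*((5*(-4))))) - 3 = 6*((½)/(-20)) - 3 = 6*((½)*(-1/20)) - 3 = 6*(-1/40) - 3 = -3/20 - 3 = -63/20 ≈ -3.1500)
(((33 - 4) + 30)*(-72))*o = (((33 - 4) + 30)*(-72))*(-63/20) = ((29 + 30)*(-72))*(-63/20) = (59*(-72))*(-63/20) = -4248*(-63/20) = 66906/5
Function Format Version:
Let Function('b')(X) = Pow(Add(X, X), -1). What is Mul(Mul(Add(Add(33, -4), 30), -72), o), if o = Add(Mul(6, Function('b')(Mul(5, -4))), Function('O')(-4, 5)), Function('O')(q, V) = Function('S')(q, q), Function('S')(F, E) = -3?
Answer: Rational(66906, 5) ≈ 13381.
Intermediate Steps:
Function('O')(q, V) = -3
Function('b')(X) = Mul(Rational(1, 2), Pow(X, -1)) (Function('b')(X) = Pow(Mul(2, X), -1) = Mul(Rational(1, 2), Pow(X, -1)))
o = Rational(-63, 20) (o = Add(Mul(6, Mul(Rational(1, 2), Pow(Mul(5, -4), -1))), -3) = Add(Mul(6, Mul(Rational(1, 2), Pow(-20, -1))), -3) = Add(Mul(6, Mul(Rational(1, 2), Rational(-1, 20))), -3) = Add(Mul(6, Rational(-1, 40)), -3) = Add(Rational(-3, 20), -3) = Rational(-63, 20) ≈ -3.1500)
Mul(Mul(Add(Add(33, -4), 30), -72), o) = Mul(Mul(Add(Add(33, -4), 30), -72), Rational(-63, 20)) = Mul(Mul(Add(29, 30), -72), Rational(-63, 20)) = Mul(Mul(59, -72), Rational(-63, 20)) = Mul(-4248, Rational(-63, 20)) = Rational(66906, 5)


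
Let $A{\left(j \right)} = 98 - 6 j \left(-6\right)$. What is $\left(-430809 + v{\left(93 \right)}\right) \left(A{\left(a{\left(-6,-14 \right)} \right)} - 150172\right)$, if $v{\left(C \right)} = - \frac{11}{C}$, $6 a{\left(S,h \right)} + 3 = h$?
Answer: $\frac{6016838683648}{93} \approx 6.4697 \cdot 10^{10}$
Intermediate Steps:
$a{\left(S,h \right)} = - \frac{1}{2} + \frac{h}{6}$
$A{\left(j \right)} = 98 + 36 j$ ($A{\left(j \right)} = 98 - - 36 j = 98 + 36 j$)
$\left(-430809 + v{\left(93 \right)}\right) \left(A{\left(a{\left(-6,-14 \right)} \right)} - 150172\right) = \left(-430809 - \frac{11}{93}\right) \left(\left(98 + 36 \left(- \frac{1}{2} + \frac{1}{6} \left(-14\right)\right)\right) - 150172\right) = \left(-430809 - \frac{11}{93}\right) \left(\left(98 + 36 \left(- \frac{1}{2} - \frac{7}{3}\right)\right) - 150172\right) = \left(-430809 - \frac{11}{93}\right) \left(\left(98 + 36 \left(- \frac{17}{6}\right)\right) - 150172\right) = - \frac{40065248 \left(\left(98 - 102\right) - 150172\right)}{93} = - \frac{40065248 \left(-4 - 150172\right)}{93} = \left(- \frac{40065248}{93}\right) \left(-150176\right) = \frac{6016838683648}{93}$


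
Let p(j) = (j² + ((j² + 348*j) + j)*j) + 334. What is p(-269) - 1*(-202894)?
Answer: 6064469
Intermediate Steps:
p(j) = 334 + j² + j*(j² + 349*j) (p(j) = (j² + (j² + 349*j)*j) + 334 = (j² + j*(j² + 349*j)) + 334 = 334 + j² + j*(j² + 349*j))
p(-269) - 1*(-202894) = (334 + (-269)³ + 350*(-269)²) - 1*(-202894) = (334 - 19465109 + 350*72361) + 202894 = (334 - 19465109 + 25326350) + 202894 = 5861575 + 202894 = 6064469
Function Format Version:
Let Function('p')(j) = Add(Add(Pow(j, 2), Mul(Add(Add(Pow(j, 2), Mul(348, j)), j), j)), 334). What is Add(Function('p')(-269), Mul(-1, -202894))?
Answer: 6064469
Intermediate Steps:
Function('p')(j) = Add(334, Pow(j, 2), Mul(j, Add(Pow(j, 2), Mul(349, j)))) (Function('p')(j) = Add(Add(Pow(j, 2), Mul(Add(Pow(j, 2), Mul(349, j)), j)), 334) = Add(Add(Pow(j, 2), Mul(j, Add(Pow(j, 2), Mul(349, j)))), 334) = Add(334, Pow(j, 2), Mul(j, Add(Pow(j, 2), Mul(349, j)))))
Add(Function('p')(-269), Mul(-1, -202894)) = Add(Add(334, Pow(-269, 3), Mul(350, Pow(-269, 2))), Mul(-1, -202894)) = Add(Add(334, -19465109, Mul(350, 72361)), 202894) = Add(Add(334, -19465109, 25326350), 202894) = Add(5861575, 202894) = 6064469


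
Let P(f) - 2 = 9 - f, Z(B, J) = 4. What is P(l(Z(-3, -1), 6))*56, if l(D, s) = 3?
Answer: 448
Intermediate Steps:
P(f) = 11 - f (P(f) = 2 + (9 - f) = 11 - f)
P(l(Z(-3, -1), 6))*56 = (11 - 1*3)*56 = (11 - 3)*56 = 8*56 = 448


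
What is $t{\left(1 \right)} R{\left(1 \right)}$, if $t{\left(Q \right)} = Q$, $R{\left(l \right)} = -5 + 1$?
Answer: $-4$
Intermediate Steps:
$R{\left(l \right)} = -4$
$t{\left(1 \right)} R{\left(1 \right)} = 1 \left(-4\right) = -4$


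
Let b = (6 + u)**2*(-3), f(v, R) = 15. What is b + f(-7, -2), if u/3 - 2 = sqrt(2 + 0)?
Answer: -471 - 216*sqrt(2) ≈ -776.47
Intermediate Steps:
u = 6 + 3*sqrt(2) (u = 6 + 3*sqrt(2 + 0) = 6 + 3*sqrt(2) ≈ 10.243)
b = -3*(12 + 3*sqrt(2))**2 (b = (6 + (6 + 3*sqrt(2)))**2*(-3) = (12 + 3*sqrt(2))**2*(-3) = -3*(12 + 3*sqrt(2))**2 ≈ -791.47)
b + f(-7, -2) = (-486 - 216*sqrt(2)) + 15 = -471 - 216*sqrt(2)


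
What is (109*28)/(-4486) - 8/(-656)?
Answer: -122889/183926 ≈ -0.66814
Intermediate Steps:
(109*28)/(-4486) - 8/(-656) = 3052*(-1/4486) - 8*(-1/656) = -1526/2243 + 1/82 = -122889/183926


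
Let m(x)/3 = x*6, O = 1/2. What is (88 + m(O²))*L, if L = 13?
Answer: 2405/2 ≈ 1202.5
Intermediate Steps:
O = ½ (O = 1*(½) = ½ ≈ 0.50000)
m(x) = 18*x (m(x) = 3*(x*6) = 3*(6*x) = 18*x)
(88 + m(O²))*L = (88 + 18*(½)²)*13 = (88 + 18*(¼))*13 = (88 + 9/2)*13 = (185/2)*13 = 2405/2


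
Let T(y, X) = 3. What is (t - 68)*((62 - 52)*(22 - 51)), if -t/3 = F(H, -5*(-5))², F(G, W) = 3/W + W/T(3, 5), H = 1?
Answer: 30708448/375 ≈ 81889.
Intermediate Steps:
F(G, W) = 3/W + W/3
t = -401956/1875 (t = -3*(3/((-5*(-5))) + (-5*(-5))/3)² = -3*(3/25 + (⅓)*25)² = -3*(3*(1/25) + 25/3)² = -3*(3/25 + 25/3)² = -3*(634/75)² = -3*401956/5625 = -401956/1875 ≈ -214.38)
(t - 68)*((62 - 52)*(22 - 51)) = (-401956/1875 - 68)*((62 - 52)*(22 - 51)) = -1058912*(-29)/375 = -529456/1875*(-290) = 30708448/375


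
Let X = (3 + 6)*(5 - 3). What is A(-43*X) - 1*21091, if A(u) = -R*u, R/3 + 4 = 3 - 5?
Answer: -35023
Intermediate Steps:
R = -18 (R = -12 + 3*(3 - 5) = -12 + 3*(-2) = -12 - 6 = -18)
X = 18 (X = 9*2 = 18)
A(u) = 18*u (A(u) = -(-18)*u = 18*u)
A(-43*X) - 1*21091 = 18*(-43*18) - 1*21091 = 18*(-774) - 21091 = -13932 - 21091 = -35023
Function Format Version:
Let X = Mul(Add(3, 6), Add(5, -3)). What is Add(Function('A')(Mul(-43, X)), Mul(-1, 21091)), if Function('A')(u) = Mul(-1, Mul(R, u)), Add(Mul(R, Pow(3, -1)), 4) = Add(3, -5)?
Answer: -35023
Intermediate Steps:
R = -18 (R = Add(-12, Mul(3, Add(3, -5))) = Add(-12, Mul(3, -2)) = Add(-12, -6) = -18)
X = 18 (X = Mul(9, 2) = 18)
Function('A')(u) = Mul(18, u) (Function('A')(u) = Mul(-1, Mul(-18, u)) = Mul(18, u))
Add(Function('A')(Mul(-43, X)), Mul(-1, 21091)) = Add(Mul(18, Mul(-43, 18)), Mul(-1, 21091)) = Add(Mul(18, -774), -21091) = Add(-13932, -21091) = -35023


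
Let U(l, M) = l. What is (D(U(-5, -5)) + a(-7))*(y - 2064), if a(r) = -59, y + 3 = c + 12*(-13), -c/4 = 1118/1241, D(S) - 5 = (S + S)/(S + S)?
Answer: 146450395/1241 ≈ 1.1801e+5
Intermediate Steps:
D(S) = 6 (D(S) = 5 + (S + S)/(S + S) = 5 + (2*S)/((2*S)) = 5 + (2*S)*(1/(2*S)) = 5 + 1 = 6)
c = -4472/1241 ≈ -3.6035
y = -201791/1241 (y = -3 + (-4472/1241 + 12*(-13)) = -3 + (-4472/1241 - 156) = -3 - 198068/1241 = -201791/1241 ≈ -162.60)
(D(U(-5, -5)) + a(-7))*(y - 2064) = (6 - 59)*(-201791/1241 - 2064) = -53*(-2763215/1241) = 146450395/1241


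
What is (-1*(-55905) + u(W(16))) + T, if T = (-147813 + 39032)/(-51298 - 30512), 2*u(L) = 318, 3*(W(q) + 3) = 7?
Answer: 4586704621/81810 ≈ 56065.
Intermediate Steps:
W(q) = -⅔ (W(q) = -3 + (⅓)*7 = -3 + 7/3 = -⅔)
u(L) = 159 (u(L) = (½)*318 = 159)
T = 108781/81810 (T = -108781/(-81810) = -108781*(-1/81810) = 108781/81810 ≈ 1.3297)
(-1*(-55905) + u(W(16))) + T = (-1*(-55905) + 159) + 108781/81810 = (55905 + 159) + 108781/81810 = 56064 + 108781/81810 = 4586704621/81810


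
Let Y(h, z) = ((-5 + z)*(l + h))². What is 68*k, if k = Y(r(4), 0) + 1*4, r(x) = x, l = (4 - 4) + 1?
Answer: 42772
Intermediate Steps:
l = 1 (l = 0 + 1 = 1)
Y(h, z) = (1 + h)²*(-5 + z)² (Y(h, z) = ((-5 + z)*(1 + h))² = ((1 + h)*(-5 + z))² = (1 + h)²*(-5 + z)²)
k = 629 (k = (1 + 4)²*(-5 + 0)² + 1*4 = 5²*(-5)² + 4 = 25*25 + 4 = 625 + 4 = 629)
68*k = 68*629 = 42772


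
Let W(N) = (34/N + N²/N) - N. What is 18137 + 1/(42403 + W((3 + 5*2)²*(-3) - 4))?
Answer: 392990684674/21667899 ≈ 18137.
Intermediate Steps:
W(N) = 34/N (W(N) = (34/N + N) - N = (N + 34/N) - N = 34/N)
18137 + 1/(42403 + W((3 + 5*2)²*(-3) - 4)) = 18137 + 1/(42403 + 34/((3 + 5*2)²*(-3) - 4)) = 18137 + 1/(42403 + 34/((3 + 10)²*(-3) - 4)) = 18137 + 1/(42403 + 34/(13²*(-3) - 4)) = 18137 + 1/(42403 + 34/(169*(-3) - 4)) = 18137 + 1/(42403 + 34/(-507 - 4)) = 18137 + 1/(42403 + 34/(-511)) = 18137 + 1/(42403 + 34*(-1/511)) = 18137 + 1/(42403 - 34/511) = 18137 + 1/(21667899/511) = 18137 + 511/21667899 = 392990684674/21667899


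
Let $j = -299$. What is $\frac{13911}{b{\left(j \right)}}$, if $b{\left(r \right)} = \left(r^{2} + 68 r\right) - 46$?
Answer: $\frac{13911}{69023} \approx 0.20154$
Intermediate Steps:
$b{\left(r \right)} = -46 + r^{2} + 68 r$
$\frac{13911}{b{\left(j \right)}} = \frac{13911}{-46 + \left(-299\right)^{2} + 68 \left(-299\right)} = \frac{13911}{-46 + 89401 - 20332} = \frac{13911}{69023}$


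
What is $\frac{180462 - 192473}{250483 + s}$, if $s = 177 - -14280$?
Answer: $- \frac{12011}{264940} \approx -0.045335$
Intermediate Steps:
$s = 14457$ ($s = 177 + 14280 = 14457$)
$\frac{180462 - 192473}{250483 + s} = \frac{180462 - 192473}{250483 + 14457} = - \frac{12011}{264940}$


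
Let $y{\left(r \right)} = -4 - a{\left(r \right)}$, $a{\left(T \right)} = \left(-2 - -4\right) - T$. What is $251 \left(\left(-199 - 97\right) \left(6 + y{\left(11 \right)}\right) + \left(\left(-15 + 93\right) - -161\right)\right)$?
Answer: $-757267$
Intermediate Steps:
$a{\left(T \right)} = 2 - T$ ($a{\left(T \right)} = \left(-2 + 4\right) - T = 2 - T$)
$y{\left(r \right)} = -6 + r$ ($y{\left(r \right)} = -4 - \left(2 - r\right) = -4 + \left(-2 + r\right) = -6 + r$)
$251 \left(\left(-199 - 97\right) \left(6 + y{\left(11 \right)}\right) + \left(\left(-15 + 93\right) - -161\right)\right) = 251 \left(\left(-199 - 97\right) \left(6 + \left(-6 + 11\right)\right) + \left(\left(-15 + 93\right) - -161\right)\right) = 251 \left(- 296 \left(6 + 5\right) + \left(78 + 161\right)\right) = 251 \left(\left(-296\right) 11 + 239\right) = 251 \left(-3256 + 239\right) = 251 \left(-3017\right) = -757267$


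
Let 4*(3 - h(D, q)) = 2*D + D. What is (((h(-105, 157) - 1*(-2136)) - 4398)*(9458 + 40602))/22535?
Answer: -21828663/4507 ≈ -4843.3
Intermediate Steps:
h(D, q) = 3 - 3*D/4 (h(D, q) = 3 - (2*D + D)/4 = 3 - 3*D/4)
(((h(-105, 157) - 1*(-2136)) - 4398)*(9458 + 40602))/22535 = ((((3 - ¾*(-105)) - 1*(-2136)) - 4398)*(9458 + 40602))/22535 = ((((3 + 315/4) + 2136) - 4398)*50060)*(1/22535) = (((327/4 + 2136) - 4398)*50060)*(1/22535) = ((8871/4 - 4398)*50060)*(1/22535) = -8721/4*50060*(1/22535) = -109143315*1/22535 = -21828663/4507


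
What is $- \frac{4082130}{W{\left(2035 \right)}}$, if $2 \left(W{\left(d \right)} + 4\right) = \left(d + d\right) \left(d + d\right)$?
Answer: $- \frac{2041065}{4141223} \approx -0.49287$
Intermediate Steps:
$W{\left(d \right)} = -4 + 2 d^{2}$ ($W{\left(d \right)} = -4 + \frac{\left(d + d\right) \left(d + d\right)}{2} = -4 + \frac{2 d 2 d}{2} = -4 + \frac{4 d^{2}}{2} = -4 + 2 d^{2}$)
$- \frac{4082130}{W{\left(2035 \right)}} = - \frac{4082130}{-4 + 2 \cdot 2035^{2}} = - \frac{4082130}{-4 + 2 \cdot 4141225} = - \frac{4082130}{-4 + 8282450} = - \frac{4082130}{8282446} = \left(-4082130\right) \frac{1}{8282446} = - \frac{2041065}{4141223}$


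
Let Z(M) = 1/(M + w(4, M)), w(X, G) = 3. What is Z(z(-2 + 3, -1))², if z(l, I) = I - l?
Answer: 1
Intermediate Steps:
Z(M) = 1/(3 + M) (Z(M) = 1/(M + 3) = 1/(3 + M))
Z(z(-2 + 3, -1))² = (1/(3 + (-1 - (-2 + 3))))² = (1/(3 + (-1 - 1*1)))² = (1/(3 + (-1 - 1)))² = (1/(3 - 2))² = (1/1)² = 1² = 1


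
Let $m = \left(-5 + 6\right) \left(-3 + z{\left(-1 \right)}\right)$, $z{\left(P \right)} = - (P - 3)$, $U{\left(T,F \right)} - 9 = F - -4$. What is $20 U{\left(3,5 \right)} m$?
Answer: $360$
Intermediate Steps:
$U{\left(T,F \right)} = 13 + F$ ($U{\left(T,F \right)} = 9 + \left(F - -4\right) = 9 + \left(F + 4\right) = 9 + \left(4 + F\right) = 13 + F$)
$z{\left(P \right)} = 3 - P$ ($z{\left(P \right)} = - (-3 + P) = 3 - P$)
$m = 1$ ($m = \left(-5 + 6\right) \left(-3 + \left(3 - -1\right)\right) = 1 \left(-3 + \left(3 + 1\right)\right) = 1 \left(-3 + 4\right) = 1 \cdot 1 = 1$)
$20 U{\left(3,5 \right)} m = 20 \left(13 + 5\right) 1 = 20 \cdot 18 \cdot 1 = 360 \cdot 1 = 360$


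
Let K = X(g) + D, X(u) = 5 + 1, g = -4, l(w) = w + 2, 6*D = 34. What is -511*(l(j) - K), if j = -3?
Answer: 19418/3 ≈ 6472.7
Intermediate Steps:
D = 17/3 (D = (⅙)*34 = 17/3 ≈ 5.6667)
l(w) = 2 + w
X(u) = 6
K = 35/3 (K = 6 + 17/3 = 35/3 ≈ 11.667)
-511*(l(j) - K) = -511*((2 - 3) - 1*35/3) = -511*(-1 - 35/3) = -511*(-38/3) = 19418/3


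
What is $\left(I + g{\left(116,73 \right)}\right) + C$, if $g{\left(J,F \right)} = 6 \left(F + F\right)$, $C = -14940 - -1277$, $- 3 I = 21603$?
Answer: $-19988$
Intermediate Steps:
$I = -7201$ ($I = \left(- \frac{1}{3}\right) 21603 = -7201$)
$C = -13663$ ($C = -14940 + 1277 = -13663$)
$g{\left(J,F \right)} = 12 F$ ($g{\left(J,F \right)} = 6 \cdot 2 F = 12 F$)
$\left(I + g{\left(116,73 \right)}\right) + C = \left(-7201 + 12 \cdot 73\right) - 13663 = \left(-7201 + 876\right) - 13663 = -6325 - 13663 = -19988$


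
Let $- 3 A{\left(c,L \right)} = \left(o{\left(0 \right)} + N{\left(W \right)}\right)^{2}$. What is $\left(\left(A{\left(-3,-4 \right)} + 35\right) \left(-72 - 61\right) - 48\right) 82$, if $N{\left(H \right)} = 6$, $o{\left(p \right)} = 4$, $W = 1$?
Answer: $- \frac{66338}{3} \approx -22113.0$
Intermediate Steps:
$A{\left(c,L \right)} = - \frac{100}{3}$ ($A{\left(c,L \right)} = - \frac{\left(4 + 6\right)^{2}}{3} = - \frac{10^{2}}{3} = \left(- \frac{1}{3}\right) 100 = - \frac{100}{3}$)
$\left(\left(A{\left(-3,-4 \right)} + 35\right) \left(-72 - 61\right) - 48\right) 82 = \left(\left(- \frac{100}{3} + 35\right) \left(-72 - 61\right) - 48\right) 82 = \left(\frac{5}{3} \left(-133\right) - 48\right) 82 = \left(- \frac{665}{3} - 48\right) 82 = \left(- \frac{809}{3}\right) 82 = - \frac{66338}{3}$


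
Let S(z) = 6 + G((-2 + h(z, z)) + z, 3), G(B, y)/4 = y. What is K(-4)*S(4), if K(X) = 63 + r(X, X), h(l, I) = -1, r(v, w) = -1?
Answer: 1116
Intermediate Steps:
G(B, y) = 4*y
K(X) = 62 (K(X) = 63 - 1 = 62)
S(z) = 18 (S(z) = 6 + 4*3 = 6 + 12 = 18)
K(-4)*S(4) = 62*18 = 1116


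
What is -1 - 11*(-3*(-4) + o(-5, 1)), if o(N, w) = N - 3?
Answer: -45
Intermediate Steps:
o(N, w) = -3 + N
-1 - 11*(-3*(-4) + o(-5, 1)) = -1 - 11*(-3*(-4) + (-3 - 5)) = -1 - 11*(12 - 8) = -1 - 11*4 = -1 - 44 = -45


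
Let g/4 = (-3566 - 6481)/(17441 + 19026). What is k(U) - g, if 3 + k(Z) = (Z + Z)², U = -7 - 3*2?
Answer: 24582479/36467 ≈ 674.10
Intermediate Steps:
g = -40188/36467 (g = 4*((-3566 - 6481)/(17441 + 19026)) = 4*(-10047/36467) = -40188/36467 ≈ -1.1020)
U = -13 (U = -7 - 6 = -13)
k(Z) = -3 + 4*Z² (k(Z) = -3 + (Z + Z)² = -3 + (2*Z)² = -3 + 4*Z²)
k(U) - g = (-3 + 4*(-13)²) - 1*(-40188/36467) = (-3 + 4*169) + 40188/36467 = (-3 + 676) + 40188/36467 = 673 + 40188/36467 = 24582479/36467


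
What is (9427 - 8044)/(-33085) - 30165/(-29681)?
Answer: 956960202/981995885 ≈ 0.97451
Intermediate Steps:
(9427 - 8044)/(-33085) - 30165/(-29681) = 1383*(-1/33085) - 30165*(-1/29681) = -1383/33085 + 30165/29681 = 956960202/981995885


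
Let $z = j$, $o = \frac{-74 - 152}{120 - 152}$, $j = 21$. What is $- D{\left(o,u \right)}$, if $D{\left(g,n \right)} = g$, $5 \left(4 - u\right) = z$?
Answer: $- \frac{113}{16} \approx -7.0625$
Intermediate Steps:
$o = \frac{113}{16}$ ($o = - \frac{226}{-32} = \left(-226\right) \left(- \frac{1}{32}\right) = \frac{113}{16} \approx 7.0625$)
$z = 21$
$u = - \frac{1}{5}$ ($u = 4 - \frac{21}{5} = - \frac{1}{5} \approx -0.2$)
$- D{\left(o,u \right)} = \left(-1\right) \frac{113}{16} = - \frac{113}{16}$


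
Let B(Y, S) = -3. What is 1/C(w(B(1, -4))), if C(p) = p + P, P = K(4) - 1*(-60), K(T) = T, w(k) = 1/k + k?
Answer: 3/182 ≈ 0.016484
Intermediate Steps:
w(k) = k + 1/k
P = 64 (P = 4 - 1*(-60) = 4 + 60 = 64)
C(p) = 64 + p (C(p) = p + 64 = 64 + p)
1/C(w(B(1, -4))) = 1/(64 + (-3 + 1/(-3))) = 1/(64 + (-3 - ⅓)) = 1/(64 - 10/3) = 1/(182/3) = 3/182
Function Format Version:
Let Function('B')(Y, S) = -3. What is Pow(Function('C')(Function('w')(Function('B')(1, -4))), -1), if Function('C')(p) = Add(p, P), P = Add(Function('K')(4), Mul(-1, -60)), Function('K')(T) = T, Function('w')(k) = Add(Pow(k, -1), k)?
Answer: Rational(3, 182) ≈ 0.016484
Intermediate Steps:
Function('w')(k) = Add(k, Pow(k, -1))
P = 64 (P = Add(4, Mul(-1, -60)) = Add(4, 60) = 64)
Function('C')(p) = Add(64, p) (Function('C')(p) = Add(p, 64) = Add(64, p))
Pow(Function('C')(Function('w')(Function('B')(1, -4))), -1) = Pow(Add(64, Add(-3, Pow(-3, -1))), -1) = Pow(Add(64, Add(-3, Rational(-1, 3))), -1) = Pow(Add(64, Rational(-10, 3)), -1) = Pow(Rational(182, 3), -1) = Rational(3, 182)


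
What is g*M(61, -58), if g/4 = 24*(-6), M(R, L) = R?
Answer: -35136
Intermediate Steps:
g = -576 (g = 4*(24*(-6)) = 4*(-144) = -576)
g*M(61, -58) = -576*61 = -35136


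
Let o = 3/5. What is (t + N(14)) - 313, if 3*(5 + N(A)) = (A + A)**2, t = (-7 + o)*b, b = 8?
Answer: -1618/15 ≈ -107.87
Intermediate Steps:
o = 3/5 (o = 3*(1/5) = 3/5 ≈ 0.60000)
t = -256/5 (t = (-7 + 3/5)*8 = -32/5*8 = -256/5 ≈ -51.200)
N(A) = -5 + 4*A**2/3 (N(A) = -5 + (A + A)**2/3 = -5 + (2*A)**2/3 = -5 + (4*A**2)/3 = -5 + 4*A**2/3)
(t + N(14)) - 313 = (-256/5 + (-5 + (4/3)*14**2)) - 313 = (-256/5 + (-5 + (4/3)*196)) - 313 = (-256/5 + (-5 + 784/3)) - 313 = (-256/5 + 769/3) - 313 = 3077/15 - 313 = -1618/15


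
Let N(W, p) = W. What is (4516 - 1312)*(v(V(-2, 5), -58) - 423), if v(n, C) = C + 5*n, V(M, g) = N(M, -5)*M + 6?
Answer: -1380924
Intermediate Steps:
V(M, g) = 6 + M² (V(M, g) = M*M + 6 = M² + 6 = 6 + M²)
(4516 - 1312)*(v(V(-2, 5), -58) - 423) = (4516 - 1312)*((-58 + 5*(6 + (-2)²)) - 423) = 3204*((-58 + 5*(6 + 4)) - 423) = 3204*((-58 + 5*10) - 423) = 3204*((-58 + 50) - 423) = 3204*(-8 - 423) = 3204*(-431) = -1380924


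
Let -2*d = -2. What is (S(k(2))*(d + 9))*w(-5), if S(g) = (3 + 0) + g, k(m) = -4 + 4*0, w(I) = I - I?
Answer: 0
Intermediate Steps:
w(I) = 0
k(m) = -4 (k(m) = -4 + 0 = -4)
S(g) = 3 + g
d = 1 (d = -½*(-2) = 1)
(S(k(2))*(d + 9))*w(-5) = ((3 - 4)*(1 + 9))*0 = -1*10*0 = -10*0 = 0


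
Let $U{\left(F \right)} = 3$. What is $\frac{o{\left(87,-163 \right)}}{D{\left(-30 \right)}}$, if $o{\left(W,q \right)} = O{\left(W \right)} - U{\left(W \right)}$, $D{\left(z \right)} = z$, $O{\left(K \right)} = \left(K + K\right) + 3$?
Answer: $- \frac{29}{5} \approx -5.8$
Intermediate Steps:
$O{\left(K \right)} = 3 + 2 K$ ($O{\left(K \right)} = 2 K + 3 = 3 + 2 K$)
$o{\left(W,q \right)} = 2 W$ ($o{\left(W,q \right)} = \left(3 + 2 W\right) - 3 = 2 W$)
$\frac{o{\left(87,-163 \right)}}{D{\left(-30 \right)}} = \frac{2 \cdot 87}{-30} = 174 \left(- \frac{1}{30}\right) = - \frac{29}{5}$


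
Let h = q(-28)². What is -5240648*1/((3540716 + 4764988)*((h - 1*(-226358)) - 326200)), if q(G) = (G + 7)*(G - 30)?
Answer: -655081/1436556640266 ≈ -4.5601e-7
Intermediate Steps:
q(G) = (-30 + G)*(7 + G) (q(G) = (7 + G)*(-30 + G) = (-30 + G)*(7 + G))
h = 1483524 (h = (-210 + (-28)² - 23*(-28))² = (-210 + 784 + 644)² = 1218² = 1483524)
-5240648*1/((3540716 + 4764988)*((h - 1*(-226358)) - 326200)) = -5240648*1/((3540716 + 4764988)*((1483524 - 1*(-226358)) - 326200)) = -5240648*1/(8305704*((1483524 + 226358) - 326200)) = -5240648*1/(8305704*(1709882 - 326200)) = -5240648/(8305704*1383682) = -5240648/11492453122128 = -5240648*1/11492453122128 = -655081/1436556640266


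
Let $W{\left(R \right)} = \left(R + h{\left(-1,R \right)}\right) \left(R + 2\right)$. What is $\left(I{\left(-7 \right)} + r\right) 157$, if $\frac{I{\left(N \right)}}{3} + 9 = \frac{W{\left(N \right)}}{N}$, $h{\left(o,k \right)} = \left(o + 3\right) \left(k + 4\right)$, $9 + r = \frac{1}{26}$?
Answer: $- \frac{1823555}{182} \approx -10020.0$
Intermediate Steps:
$r = - \frac{233}{26}$ ($r = -9 + \frac{1}{26} = - \frac{233}{26} \approx -8.9615$)
$h{\left(o,k \right)} = \left(3 + o\right) \left(4 + k\right)$
$W{\left(R \right)} = \left(2 + R\right) \left(8 + 3 R\right)$ ($W{\left(R \right)} = \left(R + \left(12 + 3 R + 4 \left(-1\right) + R \left(-1\right)\right)\right) \left(R + 2\right) = \left(R + \left(12 + 3 R - 4 - R\right)\right) \left(2 + R\right) = \left(R + \left(8 + 2 R\right)\right) \left(2 + R\right) = \left(8 + 3 R\right) \left(2 + R\right) = \left(2 + R\right) \left(8 + 3 R\right)$)
$I{\left(N \right)} = -27 + \frac{3 \left(16 + 3 N^{2} + 14 N\right)}{N}$ ($I{\left(N \right)} = -27 + 3 \frac{16 + 3 N^{2} + 14 N}{N} = -27 + \frac{3 \left(16 + 3 N^{2} + 14 N\right)}{N}$)
$\left(I{\left(-7 \right)} + r\right) 157 = \left(\left(15 + 9 \left(-7\right) + \frac{48}{-7}\right) - \frac{233}{26}\right) 157 = \left(\left(15 - 63 + 48 \left(- \frac{1}{7}\right)\right) - \frac{233}{26}\right) 157 = \left(\left(15 - 63 - \frac{48}{7}\right) - \frac{233}{26}\right) 157 = \left(- \frac{384}{7} - \frac{233}{26}\right) 157 = \left(- \frac{11615}{182}\right) 157 = - \frac{1823555}{182}$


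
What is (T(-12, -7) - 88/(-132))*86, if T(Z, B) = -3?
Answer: -602/3 ≈ -200.67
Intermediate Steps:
(T(-12, -7) - 88/(-132))*86 = (-3 - 88/(-132))*86 = (-3 - 88*(-1/132))*86 = (-3 + ⅔)*86 = -7/3*86 = -602/3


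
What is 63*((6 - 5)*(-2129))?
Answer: -134127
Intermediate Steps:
63*((6 - 5)*(-2129)) = 63*(1*(-2129)) = 63*(-2129) = -134127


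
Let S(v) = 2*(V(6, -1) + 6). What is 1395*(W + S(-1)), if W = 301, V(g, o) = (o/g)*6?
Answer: 433845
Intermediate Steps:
V(g, o) = 6*o/g
S(v) = 10 (S(v) = 2*(6*(-1)/6 + 6) = 2*(6*(-1)*(⅙) + 6) = 2*(-1 + 6) = 2*5 = 10)
1395*(W + S(-1)) = 1395*(301 + 10) = 1395*311 = 433845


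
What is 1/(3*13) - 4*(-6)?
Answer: 937/39 ≈ 24.026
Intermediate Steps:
1/(3*13) - 4*(-6) = (1/3)*(1/13) + 24 = 1/39 + 24 = 937/39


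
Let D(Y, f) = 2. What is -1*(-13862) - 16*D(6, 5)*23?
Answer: 13126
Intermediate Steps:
-1*(-13862) - 16*D(6, 5)*23 = -1*(-13862) - 16*2*23 = 13862 - 32*23 = 13862 - 736 = 13126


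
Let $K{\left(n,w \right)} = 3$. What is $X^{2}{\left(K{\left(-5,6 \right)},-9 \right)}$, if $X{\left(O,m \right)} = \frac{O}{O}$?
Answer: $1$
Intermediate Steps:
$X{\left(O,m \right)} = 1$
$X^{2}{\left(K{\left(-5,6 \right)},-9 \right)} = 1^{2} = 1$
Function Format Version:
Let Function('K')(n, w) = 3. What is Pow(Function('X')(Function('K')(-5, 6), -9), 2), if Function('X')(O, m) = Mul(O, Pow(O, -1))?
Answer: 1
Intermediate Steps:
Function('X')(O, m) = 1
Pow(Function('X')(Function('K')(-5, 6), -9), 2) = Pow(1, 2) = 1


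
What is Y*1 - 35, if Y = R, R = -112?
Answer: -147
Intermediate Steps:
Y = -112
Y*1 - 35 = -112*1 - 35 = -112 - 35 = -147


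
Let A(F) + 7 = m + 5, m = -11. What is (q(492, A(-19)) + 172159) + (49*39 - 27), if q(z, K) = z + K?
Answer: 174522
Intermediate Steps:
A(F) = -13 (A(F) = -7 + (-11 + 5) = -7 - 6 = -13)
q(z, K) = K + z
(q(492, A(-19)) + 172159) + (49*39 - 27) = ((-13 + 492) + 172159) + (49*39 - 27) = (479 + 172159) + (1911 - 27) = 172638 + 1884 = 174522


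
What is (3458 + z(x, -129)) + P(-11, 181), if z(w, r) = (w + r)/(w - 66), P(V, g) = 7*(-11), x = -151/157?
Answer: 35564857/10513 ≈ 3382.9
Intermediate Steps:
x = -151/157 (x = -151*1/157 = -151/157 ≈ -0.96178)
P(V, g) = -77
z(w, r) = (r + w)/(-66 + w)
(3458 + z(x, -129)) + P(-11, 181) = (3458 + (-129 - 151/157)/(-66 - 151/157)) - 77 = (3458 - 20404/157/(-10513/157)) - 77 = (3458 - 157/10513*(-20404/157)) - 77 = (3458 + 20404/10513) - 77 = 36374358/10513 - 77 = 35564857/10513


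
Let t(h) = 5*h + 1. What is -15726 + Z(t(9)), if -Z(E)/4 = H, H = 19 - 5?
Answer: -15782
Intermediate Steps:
H = 14
t(h) = 1 + 5*h
Z(E) = -56 (Z(E) = -4*14 = -56)
-15726 + Z(t(9)) = -15726 - 56 = -15782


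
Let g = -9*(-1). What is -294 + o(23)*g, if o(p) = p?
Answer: -87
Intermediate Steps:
g = 9
-294 + o(23)*g = -294 + 23*9 = -294 + 207 = -87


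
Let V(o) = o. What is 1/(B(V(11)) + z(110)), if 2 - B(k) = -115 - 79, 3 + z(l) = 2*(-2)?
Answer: 1/189 ≈ 0.0052910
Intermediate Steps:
z(l) = -7 (z(l) = -3 + 2*(-2) = -3 - 4 = -7)
B(k) = 196 (B(k) = 2 - (-115 - 79) = 2 - 1*(-194) = 2 + 194 = 196)
1/(B(V(11)) + z(110)) = 1/(196 - 7) = 1/189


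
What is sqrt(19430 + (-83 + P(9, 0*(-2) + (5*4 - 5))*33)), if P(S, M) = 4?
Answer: sqrt(19479) ≈ 139.57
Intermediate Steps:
sqrt(19430 + (-83 + P(9, 0*(-2) + (5*4 - 5))*33)) = sqrt(19430 + (-83 + 4*33)) = sqrt(19430 + (-83 + 132)) = sqrt(19430 + 49) = sqrt(19479)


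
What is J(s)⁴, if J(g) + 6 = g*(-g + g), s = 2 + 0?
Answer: 1296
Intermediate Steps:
s = 2
J(g) = -6 (J(g) = -6 + g*(-g + g) = -6 + g*0 = -6 + 0 = -6)
J(s)⁴ = (-6)⁴ = 1296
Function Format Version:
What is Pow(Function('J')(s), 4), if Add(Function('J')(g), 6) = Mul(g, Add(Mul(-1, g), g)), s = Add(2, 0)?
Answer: 1296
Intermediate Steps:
s = 2
Function('J')(g) = -6 (Function('J')(g) = Add(-6, Mul(g, Add(Mul(-1, g), g))) = Add(-6, Mul(g, 0)) = Add(-6, 0) = -6)
Pow(Function('J')(s), 4) = Pow(-6, 4) = 1296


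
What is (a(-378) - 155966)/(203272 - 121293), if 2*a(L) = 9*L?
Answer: -157667/81979 ≈ -1.9233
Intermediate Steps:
a(L) = 9*L/2 (a(L) = (9*L)/2 = 9*L/2)
(a(-378) - 155966)/(203272 - 121293) = ((9/2)*(-378) - 155966)/(203272 - 121293) = (-1701 - 155966)/81979 = -157667*1/81979 = -157667/81979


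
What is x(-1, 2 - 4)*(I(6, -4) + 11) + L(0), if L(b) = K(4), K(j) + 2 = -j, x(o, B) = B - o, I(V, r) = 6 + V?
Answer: -29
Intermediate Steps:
K(j) = -2 - j
L(b) = -6 (L(b) = -2 - 1*4 = -2 - 4 = -6)
x(-1, 2 - 4)*(I(6, -4) + 11) + L(0) = ((2 - 4) - 1*(-1))*((6 + 6) + 11) - 6 = (-2 + 1)*(12 + 11) - 6 = -1*23 - 6 = -23 - 6 = -29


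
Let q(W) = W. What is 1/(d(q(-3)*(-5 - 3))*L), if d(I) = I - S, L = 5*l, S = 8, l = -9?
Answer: -1/720 ≈ -0.0013889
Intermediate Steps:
L = -45 (L = 5*(-9) = -45)
d(I) = -8 + I (d(I) = I - 1*8 = I - 8 = -8 + I)
1/(d(q(-3)*(-5 - 3))*L) = 1/((-8 - 3*(-5 - 3))*(-45)) = 1/((-8 - 3*(-8))*(-45)) = 1/((-8 + 24)*(-45)) = 1/(16*(-45)) = 1/(-720) = -1/720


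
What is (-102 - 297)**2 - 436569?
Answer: -277368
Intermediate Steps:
(-102 - 297)**2 - 436569 = (-399)**2 - 436569 = 159201 - 436569 = -277368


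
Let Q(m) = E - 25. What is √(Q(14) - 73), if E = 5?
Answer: I*√93 ≈ 9.6436*I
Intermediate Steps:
Q(m) = -20 (Q(m) = 5 - 25 = -20)
√(Q(14) - 73) = √(-20 - 73) = √(-93) = I*√93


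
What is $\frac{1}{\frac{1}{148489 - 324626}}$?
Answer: $-176137$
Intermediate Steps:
$\frac{1}{\frac{1}{148489 - 324626}} = \frac{1}{\frac{1}{-176137}} = \frac{1}{- \frac{1}{176137}} = -176137$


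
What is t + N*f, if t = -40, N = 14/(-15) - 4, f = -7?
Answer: -82/15 ≈ -5.4667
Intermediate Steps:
N = -74/15 (N = 14*(-1/15) - 4 = -14/15 - 4 = -74/15 ≈ -4.9333)
t + N*f = -40 - 74/15*(-7) = -40 + 518/15 = -82/15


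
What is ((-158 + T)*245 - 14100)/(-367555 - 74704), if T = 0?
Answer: 52810/442259 ≈ 0.11941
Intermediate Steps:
((-158 + T)*245 - 14100)/(-367555 - 74704) = ((-158 + 0)*245 - 14100)/(-367555 - 74704) = (-158*245 - 14100)/(-442259) = (-38710 - 14100)*(-1/442259) = -52810*(-1/442259) = 52810/442259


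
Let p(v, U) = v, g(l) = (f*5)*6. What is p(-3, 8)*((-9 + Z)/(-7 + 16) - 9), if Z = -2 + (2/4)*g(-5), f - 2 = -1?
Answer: 77/3 ≈ 25.667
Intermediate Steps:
f = 1 (f = 2 - 1 = 1)
g(l) = 30 (g(l) = (1*5)*6 = 5*6 = 30)
Z = 13 (Z = -2 + (2/4)*30 = -2 + (2*(1/4))*30 = -2 + (1/2)*30 = -2 + 15 = 13)
p(-3, 8)*((-9 + Z)/(-7 + 16) - 9) = -3*((-9 + 13)/(-7 + 16) - 9) = -3*(4/9 - 9) = -3*(-77/9) = 77/3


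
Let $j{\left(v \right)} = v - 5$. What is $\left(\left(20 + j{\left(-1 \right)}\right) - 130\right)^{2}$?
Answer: $13456$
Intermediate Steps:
$j{\left(v \right)} = -5 + v$ ($j{\left(v \right)} = v - 5 = -5 + v$)
$\left(\left(20 + j{\left(-1 \right)}\right) - 130\right)^{2} = \left(\left(20 - 6\right) - 130\right)^{2} = \left(14 - 130\right)^{2} = \left(-116\right)^{2} = 13456$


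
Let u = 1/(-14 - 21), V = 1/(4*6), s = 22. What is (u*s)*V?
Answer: -11/420 ≈ -0.026190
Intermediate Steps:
V = 1/24 ≈ 0.041667
u = -1/35 (u = 1/(-35) = -1/35 ≈ -0.028571)
(u*s)*V = -1/35*22*(1/24) = -22/35*1/24 = -11/420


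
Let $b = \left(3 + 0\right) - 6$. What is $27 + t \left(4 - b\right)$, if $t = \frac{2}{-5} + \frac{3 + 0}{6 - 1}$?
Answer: $\frac{142}{5} \approx 28.4$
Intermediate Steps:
$b = -3$ ($b = 3 - 6 = -3$)
$t = \frac{1}{5}$ ($t = 2 \left(- \frac{1}{5}\right) + \frac{3}{5} = - \frac{2}{5} + 3 \cdot \frac{1}{5} = - \frac{2}{5} + \frac{3}{5} = \frac{1}{5} \approx 0.2$)
$27 + t \left(4 - b\right) = 27 + \frac{4 - -3}{5} = 27 + \frac{4 + 3}{5} = 27 + \frac{1}{5} \cdot 7 = 27 + \frac{7}{5} = \frac{142}{5}$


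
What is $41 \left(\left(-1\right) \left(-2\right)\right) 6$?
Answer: $492$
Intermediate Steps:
$41 \left(\left(-1\right) \left(-2\right)\right) 6 = 41 \cdot 2 \cdot 6 = 82 \cdot 6 = 492$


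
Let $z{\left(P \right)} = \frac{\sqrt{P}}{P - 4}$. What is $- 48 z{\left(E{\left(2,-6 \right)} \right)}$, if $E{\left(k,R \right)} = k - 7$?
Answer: $\frac{16 i \sqrt{5}}{3} \approx 11.926 i$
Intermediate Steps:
$E{\left(k,R \right)} = -7 + k$ ($E{\left(k,R \right)} = k - 7 = -7 + k$)
$z{\left(P \right)} = \frac{\sqrt{P}}{-4 + P}$
$- 48 z{\left(E{\left(2,-6 \right)} \right)} = - 48 \frac{\sqrt{-7 + 2}}{-4 + \left(-7 + 2\right)} = - 48 \frac{\sqrt{-5}}{-4 - 5} = - 48 \frac{i \sqrt{5}}{-9} = - 48 i \sqrt{5} \left(- \frac{1}{9}\right) = - 48 \left(- \frac{i \sqrt{5}}{9}\right) = \frac{16 i \sqrt{5}}{3}$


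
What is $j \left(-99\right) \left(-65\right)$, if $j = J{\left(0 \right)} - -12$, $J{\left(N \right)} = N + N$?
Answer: $77220$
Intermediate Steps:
$J{\left(N \right)} = 2 N$
$j = 12$ ($j = 2 \cdot 0 - -12 = 0 + 12 = 12$)
$j \left(-99\right) \left(-65\right) = 12 \left(-99\right) \left(-65\right) = \left(-1188\right) \left(-65\right) = 77220$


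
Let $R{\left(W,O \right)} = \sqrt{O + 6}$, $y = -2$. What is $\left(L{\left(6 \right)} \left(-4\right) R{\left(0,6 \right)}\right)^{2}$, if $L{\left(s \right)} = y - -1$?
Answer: $192$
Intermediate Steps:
$L{\left(s \right)} = -1$ ($L{\left(s \right)} = -2 - -1 = -2 + 1 = -1$)
$R{\left(W,O \right)} = \sqrt{6 + O}$
$\left(L{\left(6 \right)} \left(-4\right) R{\left(0,6 \right)}\right)^{2} = \left(\left(-1\right) \left(-4\right) \sqrt{6 + 6}\right)^{2} = \left(4 \sqrt{12}\right)^{2} = \left(4 \cdot 2 \sqrt{3}\right)^{2} = \left(8 \sqrt{3}\right)^{2} = 192$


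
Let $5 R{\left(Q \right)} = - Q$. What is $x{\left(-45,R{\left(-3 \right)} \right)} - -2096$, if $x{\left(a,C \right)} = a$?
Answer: $2051$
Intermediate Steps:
$R{\left(Q \right)} = - \frac{Q}{5}$ ($R{\left(Q \right)} = \frac{\left(-1\right) Q}{5} = - \frac{Q}{5}$)
$x{\left(-45,R{\left(-3 \right)} \right)} - -2096 = -45 - -2096 = -45 + 2096 = 2051$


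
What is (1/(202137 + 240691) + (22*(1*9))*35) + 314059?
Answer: 142142916893/442828 ≈ 3.2099e+5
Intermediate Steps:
(1/(202137 + 240691) + (22*(1*9))*35) + 314059 = (1/442828 + (22*9)*35) + 314059 = (1/442828 + 198*35) + 314059 = (1/442828 + 6930) + 314059 = 3068798041/442828 + 314059 = 142142916893/442828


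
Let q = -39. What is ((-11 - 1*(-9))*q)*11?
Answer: 858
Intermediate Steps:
((-11 - 1*(-9))*q)*11 = ((-11 - 1*(-9))*(-39))*11 = ((-11 + 9)*(-39))*11 = -2*(-39)*11 = 78*11 = 858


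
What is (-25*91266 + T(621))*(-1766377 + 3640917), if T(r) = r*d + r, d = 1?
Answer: -4274716012320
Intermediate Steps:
T(r) = 2*r (T(r) = r*1 + r = r + r = 2*r)
(-25*91266 + T(621))*(-1766377 + 3640917) = (-25*91266 + 2*621)*(-1766377 + 3640917) = (-2281650 + 1242)*1874540 = -2280408*1874540 = -4274716012320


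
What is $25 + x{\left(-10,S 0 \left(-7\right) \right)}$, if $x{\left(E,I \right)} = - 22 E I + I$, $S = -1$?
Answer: $25$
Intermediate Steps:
$x{\left(E,I \right)} = I - 22 E I$ ($x{\left(E,I \right)} = - 22 E I + I = I - 22 E I$)
$25 + x{\left(-10,S 0 \left(-7\right) \right)} = 25 + \left(-1\right) 0 \left(-7\right) \left(1 - -220\right) = 25 + 0 \left(-7\right) \left(1 + 220\right) = 25 + 0 \cdot 221 = 25 + 0 = 25$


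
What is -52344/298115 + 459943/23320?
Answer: 2470822643/126400760 ≈ 19.548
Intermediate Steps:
-52344/298115 + 459943/23320 = -52344*1/298115 + 459943*(1/23320) = -52344/298115 + 41813/2120 = 2470822643/126400760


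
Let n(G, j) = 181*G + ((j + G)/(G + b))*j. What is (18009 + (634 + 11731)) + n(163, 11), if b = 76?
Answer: 14312517/239 ≈ 59885.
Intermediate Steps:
n(G, j) = 181*G + j*(G + j)/(76 + G) (n(G, j) = 181*G + ((j + G)/(G + 76))*j = 181*G + ((G + j)/(76 + G))*j = 181*G + j*(G + j)/(76 + G))
(18009 + (634 + 11731)) + n(163, 11) = (18009 + (634 + 11731)) + (11**2 + 181*163**2 + 13756*163 + 163*11)/(76 + 163) = (18009 + 12365) + (121 + 181*26569 + 2242228 + 1793)/239 = 30374 + (121 + 4808989 + 2242228 + 1793)/239 = 30374 + (1/239)*7053131 = 30374 + 7053131/239 = 14312517/239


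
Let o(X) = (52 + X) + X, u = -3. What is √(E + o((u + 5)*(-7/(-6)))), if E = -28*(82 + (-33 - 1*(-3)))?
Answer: I*√12594/3 ≈ 37.408*I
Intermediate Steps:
o(X) = 52 + 2*X
E = -1456 (E = -28*(82 + (-33 + 3)) = -28*(82 - 30) = -28*52 = -1456)
√(E + o((u + 5)*(-7/(-6)))) = √(-1456 + (52 + 2*((-3 + 5)*(-7/(-6))))) = √(-1456 + (52 + 2*(2*(-7*(-⅙))))) = √(-1456 + (52 + 2*(2*(7/6)))) = √(-1456 + (52 + 2*(7/3))) = √(-1456 + (52 + 14/3)) = √(-1456 + 170/3) = √(-4198/3) = I*√12594/3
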